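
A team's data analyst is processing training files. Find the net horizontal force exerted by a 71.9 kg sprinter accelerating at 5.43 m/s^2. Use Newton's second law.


Newton's second law: F = m * a
F = 71.9 * 5.43 = 390.42 N

390.42 N


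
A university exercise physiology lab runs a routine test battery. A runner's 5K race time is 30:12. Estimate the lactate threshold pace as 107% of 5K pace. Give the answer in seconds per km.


Total race time = 30*60 + 12 = 1812 seconds
5K pace = 1812 / 5 = 362.4 sec/km
LT pace = 362.4 * 1.07 = 387.77 sec/km

387.77 s/km


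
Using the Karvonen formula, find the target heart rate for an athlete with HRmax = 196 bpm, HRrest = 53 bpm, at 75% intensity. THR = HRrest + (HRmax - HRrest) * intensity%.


HRR = 196 - 53 = 143
THR = 53 + 143 * 0.75
= 53 + 107.25
= 160.25 bpm

160.25 bpm


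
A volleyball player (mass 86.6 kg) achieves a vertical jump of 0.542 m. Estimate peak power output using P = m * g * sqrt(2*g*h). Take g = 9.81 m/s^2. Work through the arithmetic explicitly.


2 * g * h = 2 * 9.81 * 0.542 = 10.63404
sqrt(10.63404) = 3.260988 m/s
P = 86.6 * 9.81 * 3.260988 = 2770.36 W

2770.36 W


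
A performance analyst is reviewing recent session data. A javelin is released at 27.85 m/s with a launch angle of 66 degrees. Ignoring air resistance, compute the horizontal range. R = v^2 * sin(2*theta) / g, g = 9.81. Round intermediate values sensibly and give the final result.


Launch speed squared = 775.6225
sin(2 * 66 deg) = 0.743145
Range = 775.6225 * 0.743145 / 9.81
= 58.756 m

58.756 m


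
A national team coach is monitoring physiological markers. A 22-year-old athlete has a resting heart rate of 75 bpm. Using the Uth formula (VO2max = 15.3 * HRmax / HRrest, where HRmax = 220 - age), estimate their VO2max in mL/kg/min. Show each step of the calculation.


HRmax = 220 - 22 = 198 bpm
Ratio = HRmax / HRrest = 198 / 75 = 2.64
VO2max = 15.3 * 2.64 = 40.39 mL/kg/min

40.39 mL/kg/min


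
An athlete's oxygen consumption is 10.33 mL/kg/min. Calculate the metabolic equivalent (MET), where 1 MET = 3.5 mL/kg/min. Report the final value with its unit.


MET = VO2 / 3.5
= 10.33 / 3.5
= 2.95 METs

2.95 METs


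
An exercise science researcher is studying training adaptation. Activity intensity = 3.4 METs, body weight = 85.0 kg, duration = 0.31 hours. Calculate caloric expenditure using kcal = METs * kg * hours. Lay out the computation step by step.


kcal = 3.4 * 85.0 * 0.31
= 289.0 * 0.31
= 89.59 kcal

89.59 kcal


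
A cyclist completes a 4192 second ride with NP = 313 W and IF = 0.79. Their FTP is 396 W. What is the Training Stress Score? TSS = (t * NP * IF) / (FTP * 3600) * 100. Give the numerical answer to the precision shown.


t * NP * IF = 4192 * 313 * 0.79 = 1036555.84
FTP * 3600 = 1425600
TSS = (1036555.84 / 1425600) * 100 = 72.71

72.71 TSS


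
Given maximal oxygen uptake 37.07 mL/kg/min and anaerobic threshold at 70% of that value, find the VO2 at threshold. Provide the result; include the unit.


Percentage as decimal = 0.7
VO2 at AT = 37.07 * 0.7 = 25.95 mL/kg/min

25.95 mL/kg/min


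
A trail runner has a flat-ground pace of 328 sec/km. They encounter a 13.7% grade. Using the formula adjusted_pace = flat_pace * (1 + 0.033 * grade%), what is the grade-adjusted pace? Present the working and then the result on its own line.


Grade factor = 1 + 0.033 * 13.7 = 1.4521
Adjusted = 328 * 1.4521 = 476.29 sec/km

476.29 s/km


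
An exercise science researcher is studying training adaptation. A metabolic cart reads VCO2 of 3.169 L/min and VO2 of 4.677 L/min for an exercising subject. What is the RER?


RER = VCO2 / VO2 = 3.169 / 4.677 = 0.6776

0.6776


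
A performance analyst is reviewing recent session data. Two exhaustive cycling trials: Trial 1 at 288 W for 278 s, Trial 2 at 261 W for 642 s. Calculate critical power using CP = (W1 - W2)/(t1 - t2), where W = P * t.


W1 = 288 * 278 = 80064 J
W2 = 261 * 642 = 167562 J
CP = (80064 - 167562) / (278 - 642)
= -87498 / -364
= 240.38 W

240.38 W


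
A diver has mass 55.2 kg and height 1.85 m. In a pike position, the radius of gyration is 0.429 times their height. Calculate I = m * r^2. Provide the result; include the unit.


r = 0.429 * 1.85 = 0.79365 m
I = m * r^2 = 55.2 * 0.62988 = 34.769 kg*m^2

34.769 kg*m^2


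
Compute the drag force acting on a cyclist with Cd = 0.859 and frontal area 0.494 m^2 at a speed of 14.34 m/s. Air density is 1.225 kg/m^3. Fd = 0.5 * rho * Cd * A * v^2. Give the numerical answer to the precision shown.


Step 1: v^2 = 205.6356
Step 2: Fd = 0.5 * 1.225 * 0.859 * 0.494 * 205.6356
= 53.447 N

53.447 N


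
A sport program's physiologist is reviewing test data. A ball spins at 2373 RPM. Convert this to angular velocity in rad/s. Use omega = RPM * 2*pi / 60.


omega = 2373 * 2 * pi / 60
= 2373 * 6.28318531 / 60
= 14909.999 / 60
= 248.5 rad/s

248.5 rad/s


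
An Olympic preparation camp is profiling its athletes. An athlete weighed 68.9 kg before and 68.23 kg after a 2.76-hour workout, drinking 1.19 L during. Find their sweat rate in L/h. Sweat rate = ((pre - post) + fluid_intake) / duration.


Body mass change = 0.67 kg
Total sweat loss = 0.67 + 1.19 = 1.86 L
Rate = 1.86 / 2.76 = 0.674 L/h

0.674 L/h


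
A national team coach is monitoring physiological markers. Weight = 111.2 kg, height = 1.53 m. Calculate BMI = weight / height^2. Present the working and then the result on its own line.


height^2 = 1.53^2 = 2.3409
BMI = 111.2 / 2.3409 = 47.5 kg/m^2

47.5 kg/m^2


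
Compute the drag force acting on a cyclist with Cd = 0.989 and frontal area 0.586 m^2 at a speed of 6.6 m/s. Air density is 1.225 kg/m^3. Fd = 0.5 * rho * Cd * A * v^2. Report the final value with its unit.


Step 1: v^2 = 43.56
Step 2: Fd = 0.5 * 1.225 * 0.989 * 0.586 * 43.56
= 15.463 N

15.463 N


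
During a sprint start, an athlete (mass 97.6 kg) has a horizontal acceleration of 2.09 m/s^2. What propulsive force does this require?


Propulsive force = mass * acceleration
= 97.6 kg * 2.09 m/s^2
= 203.98 N

203.98 N


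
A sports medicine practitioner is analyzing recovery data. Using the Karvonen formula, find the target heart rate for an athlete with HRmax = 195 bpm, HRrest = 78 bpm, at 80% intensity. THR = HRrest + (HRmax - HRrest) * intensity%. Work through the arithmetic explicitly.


HRR = 195 - 78 = 117
THR = 78 + 117 * 0.8
= 78 + 93.6
= 171.6 bpm

171.6 bpm


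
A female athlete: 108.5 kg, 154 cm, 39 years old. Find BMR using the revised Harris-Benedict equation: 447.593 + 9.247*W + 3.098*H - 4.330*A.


Intercept = 447.593
Weight contribution = 9.247 * 108.5 = 1003.2995
Height contribution = 3.098 * 154 = 477.092
Age contribution = 4.33 * 39 = 168.87
BMR = 447.593 + 1003.2995 + 477.092 - 168.87
= 1759.11 kcal/day

1759.11 kcal/day


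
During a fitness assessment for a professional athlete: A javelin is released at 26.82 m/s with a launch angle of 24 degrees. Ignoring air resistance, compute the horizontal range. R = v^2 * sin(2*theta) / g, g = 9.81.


Launch speed squared = 719.3124
sin(2 * 24 deg) = 0.743145
Range = 719.3124 * 0.743145 / 9.81
= 54.491 m

54.491 m


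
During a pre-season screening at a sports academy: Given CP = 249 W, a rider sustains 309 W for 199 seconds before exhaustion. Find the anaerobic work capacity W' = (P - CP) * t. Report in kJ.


Excess power = 309 - 249 = 60 W
Work above CP = 60 * 199 = 11940 J
W' = 11.94 kJ

11.94 kJ


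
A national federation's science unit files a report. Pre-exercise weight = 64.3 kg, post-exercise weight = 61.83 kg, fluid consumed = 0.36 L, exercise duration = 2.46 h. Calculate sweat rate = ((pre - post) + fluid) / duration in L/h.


Weight loss = 64.3 - 61.83 = 2.47 kg (approx L)
Total sweat = 2.47 + 0.36 = 2.83 L
Sweat rate = 2.83 / 2.46 = 1.15 L/h

1.15 L/h


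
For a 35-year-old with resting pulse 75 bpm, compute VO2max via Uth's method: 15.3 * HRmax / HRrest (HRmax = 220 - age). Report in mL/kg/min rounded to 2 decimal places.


Step 1: HRmax = 220 - 35 = 185 bpm
Step 2: Ratio = 185 / 75 = 2.4667
Step 3: VO2max = 15.3 * 2.4667 = 37.74 mL/kg/min

37.74 mL/kg/min


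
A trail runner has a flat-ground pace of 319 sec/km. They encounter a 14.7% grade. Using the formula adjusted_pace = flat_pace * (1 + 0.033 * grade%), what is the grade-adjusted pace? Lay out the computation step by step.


Grade factor = 1 + 0.033 * 14.7 = 1.4851
Adjusted = 319 * 1.4851 = 473.75 sec/km

473.75 s/km


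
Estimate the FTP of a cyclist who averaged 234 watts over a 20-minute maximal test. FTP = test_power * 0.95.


FTP = 234 * 0.95 = 222.3 W

222.3 W


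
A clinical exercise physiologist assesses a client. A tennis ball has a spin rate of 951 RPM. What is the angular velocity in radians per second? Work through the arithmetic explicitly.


Convert RPM to rad/s: multiply by 2*pi and divide by 60
omega = 951 * 2 * pi / 60
= 99.588 rad/s

99.588 rad/s


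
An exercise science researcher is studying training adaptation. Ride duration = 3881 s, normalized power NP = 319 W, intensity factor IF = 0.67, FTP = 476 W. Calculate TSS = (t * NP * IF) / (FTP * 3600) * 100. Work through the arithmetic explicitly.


Numerator = 3881 * 319 * 0.67 = 829486.13
Denominator = 476 * 3600 = 1713600
TSS = 829486.13 / 1713600 * 100
= 48.41

48.41 TSS


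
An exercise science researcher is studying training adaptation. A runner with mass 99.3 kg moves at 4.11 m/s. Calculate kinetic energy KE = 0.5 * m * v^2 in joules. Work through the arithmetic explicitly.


v^2 = 4.11^2 = 16.8921
KE = 0.5 * 99.3 * 16.8921
= 838.69 J

838.69 J


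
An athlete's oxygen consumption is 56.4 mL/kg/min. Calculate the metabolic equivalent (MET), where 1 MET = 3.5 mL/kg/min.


MET = VO2 / 3.5
= 56.4 / 3.5
= 16.11 METs

16.11 METs


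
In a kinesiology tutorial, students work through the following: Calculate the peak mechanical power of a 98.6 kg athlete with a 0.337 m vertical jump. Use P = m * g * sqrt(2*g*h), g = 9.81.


First, sqrt(2gh) = sqrt(2 * 9.81 * 0.337)
= sqrt(6.61194) = 2.571369 m/s
Power = 98.6 * 9.81 * 2.571369 = 2487.2 W

2487.2 W


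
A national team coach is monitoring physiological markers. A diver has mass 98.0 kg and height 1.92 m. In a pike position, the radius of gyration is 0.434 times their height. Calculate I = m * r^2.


r = 0.434 * 1.92 = 0.83328 m
I = m * r^2 = 98.0 * 0.694356 = 68.047 kg*m^2

68.047 kg*m^2


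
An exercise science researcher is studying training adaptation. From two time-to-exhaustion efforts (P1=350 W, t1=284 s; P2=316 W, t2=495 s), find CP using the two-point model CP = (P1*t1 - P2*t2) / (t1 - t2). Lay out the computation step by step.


Work in trial 1 = 99400 J
Work in trial 2 = 156420 J
Delta work = -57020 J
Delta time = -211 s
CP = -57020 / -211 = 270.24 W

270.24 W


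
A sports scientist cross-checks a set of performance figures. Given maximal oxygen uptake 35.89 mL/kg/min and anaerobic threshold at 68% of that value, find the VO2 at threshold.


Percentage as decimal = 0.68
VO2 at AT = 35.89 * 0.68 = 24.41 mL/kg/min

24.41 mL/kg/min


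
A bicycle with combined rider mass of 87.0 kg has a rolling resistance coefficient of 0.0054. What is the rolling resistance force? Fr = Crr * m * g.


Fr = 0.0054 * 87.0 * 9.81
= 0.4698 * 9.81
= 4.609 N

4.609 N


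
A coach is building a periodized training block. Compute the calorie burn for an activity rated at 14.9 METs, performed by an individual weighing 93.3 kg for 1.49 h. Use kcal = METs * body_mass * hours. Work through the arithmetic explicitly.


Product of METs and mass = 14.9 * 93.3 = 1390.17
Total kcal = 1390.17 * 1.49 = 2071.35 kcal

2071.35 kcal


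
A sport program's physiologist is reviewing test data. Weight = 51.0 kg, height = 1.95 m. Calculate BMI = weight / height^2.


height^2 = 1.95^2 = 3.8025
BMI = 51.0 / 3.8025 = 13.41 kg/m^2

13.41 kg/m^2


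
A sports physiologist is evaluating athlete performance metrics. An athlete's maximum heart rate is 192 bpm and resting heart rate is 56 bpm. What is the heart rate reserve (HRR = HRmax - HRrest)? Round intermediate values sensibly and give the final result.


HRR = HRmax - HRrest
= 192 - 56
= 136 bpm

136 bpm


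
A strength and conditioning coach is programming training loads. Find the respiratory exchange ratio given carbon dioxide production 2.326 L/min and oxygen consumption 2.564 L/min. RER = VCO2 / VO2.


VCO2 = 2.326 L/min
VO2 = 2.564 L/min
RER = 2.326 / 2.564 = 0.9072

0.9072


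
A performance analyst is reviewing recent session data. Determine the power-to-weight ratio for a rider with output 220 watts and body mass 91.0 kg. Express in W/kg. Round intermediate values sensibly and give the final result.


P/W = 220 / 91.0 = 2.418 W/kg

2.418 W/kg


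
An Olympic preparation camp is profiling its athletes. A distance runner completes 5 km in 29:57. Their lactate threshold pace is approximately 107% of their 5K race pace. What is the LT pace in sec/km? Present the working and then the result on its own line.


Convert to seconds: 29 min 57 s = 1797 s
Pace per km = 1797 / 5 = 359.4 s/km
LT pace = 359.4 * 1.07 = 384.56 s/km

384.56 s/km


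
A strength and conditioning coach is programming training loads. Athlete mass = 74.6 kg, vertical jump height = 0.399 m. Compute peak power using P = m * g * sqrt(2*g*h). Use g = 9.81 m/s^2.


sqrt(2 * 9.81 * 0.399) = sqrt(7.82838) = 2.797924 m/s
P = 74.6 * 9.81 * 2.797924
= 2047.59 W

2047.59 W


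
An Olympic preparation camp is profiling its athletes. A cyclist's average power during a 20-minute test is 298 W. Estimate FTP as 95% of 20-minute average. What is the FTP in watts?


FTP = 20-min power * 0.95
= 298 * 0.95
= 283.1 W

283.1 W


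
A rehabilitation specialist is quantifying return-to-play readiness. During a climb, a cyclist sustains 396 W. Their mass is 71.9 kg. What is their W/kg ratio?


Power-to-weight = 396 W / 71.9 kg
= 5.508 W/kg

5.508 W/kg


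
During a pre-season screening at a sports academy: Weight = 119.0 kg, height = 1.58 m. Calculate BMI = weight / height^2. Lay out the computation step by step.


height^2 = 1.58^2 = 2.4964
BMI = 119.0 / 2.4964 = 47.67 kg/m^2

47.67 kg/m^2


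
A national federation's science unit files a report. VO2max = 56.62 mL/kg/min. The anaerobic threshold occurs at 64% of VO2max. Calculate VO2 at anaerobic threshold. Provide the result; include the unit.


AT fraction = 64 / 100 = 0.64
AT VO2 = 56.62 * 0.64
= 36.24 mL/kg/min

36.24 mL/kg/min


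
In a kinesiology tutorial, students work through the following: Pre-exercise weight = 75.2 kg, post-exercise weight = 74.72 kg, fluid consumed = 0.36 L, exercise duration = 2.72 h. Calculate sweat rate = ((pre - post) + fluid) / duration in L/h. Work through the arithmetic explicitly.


Weight loss = 75.2 - 74.72 = 0.48 kg (approx L)
Total sweat = 0.48 + 0.36 = 0.84 L
Sweat rate = 0.84 / 2.72 = 0.309 L/h

0.309 L/h


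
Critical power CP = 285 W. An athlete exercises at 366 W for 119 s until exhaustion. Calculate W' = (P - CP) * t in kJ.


P - CP = 366 - 285 = 81 W
W' = 81 * 119 = 9639 J
= 9639 / 1000 = 9.639 kJ

9.639 kJ


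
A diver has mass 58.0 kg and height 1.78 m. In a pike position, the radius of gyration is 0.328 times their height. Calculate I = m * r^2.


r = 0.328 * 1.78 = 0.58384 m
I = m * r^2 = 58.0 * 0.340869 = 19.77 kg*m^2

19.77 kg*m^2


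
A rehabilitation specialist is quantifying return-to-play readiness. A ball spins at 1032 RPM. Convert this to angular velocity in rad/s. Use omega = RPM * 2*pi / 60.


omega = 1032 * 2 * pi / 60
= 1032 * 6.28318531 / 60
= 6484.247 / 60
= 108.071 rad/s

108.071 rad/s


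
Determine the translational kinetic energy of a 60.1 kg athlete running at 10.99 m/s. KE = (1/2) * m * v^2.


KE = 0.5 * m * v^2
= 0.5 * 60.1 * 10.99^2
= 0.5 * 60.1 * 120.7801
= 3629.44 J

3629.44 J


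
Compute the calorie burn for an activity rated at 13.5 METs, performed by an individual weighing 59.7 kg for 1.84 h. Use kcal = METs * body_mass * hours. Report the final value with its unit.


Product of METs and mass = 13.5 * 59.7 = 805.95
Total kcal = 805.95 * 1.84 = 1482.95 kcal

1482.95 kcal


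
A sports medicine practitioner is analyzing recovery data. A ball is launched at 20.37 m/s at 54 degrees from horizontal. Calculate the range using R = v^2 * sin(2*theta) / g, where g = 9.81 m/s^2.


sin(2 * 54) = sin(108) = 0.951057
v^2 = 20.37^2 = 414.9369
R = 414.9369 * 0.951057 / 9.81
= 40.227 m

40.227 m


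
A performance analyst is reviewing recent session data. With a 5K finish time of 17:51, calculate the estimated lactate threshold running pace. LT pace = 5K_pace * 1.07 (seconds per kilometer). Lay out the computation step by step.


Race duration = 1071 s for 5 km
Average pace = 1071 / 5 = 214.2 s/km
LT pace = 214.2 * 1.07
= 229.19 s/km

229.19 s/km


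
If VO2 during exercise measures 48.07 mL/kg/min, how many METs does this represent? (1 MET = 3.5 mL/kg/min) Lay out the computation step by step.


METs = VO2 / 3.5 = 48.07 / 3.5 = 13.73

13.73 METs


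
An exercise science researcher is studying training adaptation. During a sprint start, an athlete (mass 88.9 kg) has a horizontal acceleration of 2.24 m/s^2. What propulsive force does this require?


Propulsive force = mass * acceleration
= 88.9 kg * 2.24 m/s^2
= 199.14 N

199.14 N


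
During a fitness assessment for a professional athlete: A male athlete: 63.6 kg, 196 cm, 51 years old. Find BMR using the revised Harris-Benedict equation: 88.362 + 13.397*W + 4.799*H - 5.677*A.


Intercept = 88.362
Weight contribution = 13.397 * 63.6 = 852.0492
Height contribution = 4.799 * 196 = 940.604
Age contribution = 5.677 * 51 = 289.527
BMR = 88.362 + 852.0492 + 940.604 - 289.527
= 1591.49 kcal/day

1591.49 kcal/day


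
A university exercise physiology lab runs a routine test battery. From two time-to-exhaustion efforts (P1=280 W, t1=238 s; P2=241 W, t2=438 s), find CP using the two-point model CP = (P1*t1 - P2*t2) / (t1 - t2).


Work in trial 1 = 66640 J
Work in trial 2 = 105558 J
Delta work = -38918 J
Delta time = -200 s
CP = -38918 / -200 = 194.59 W

194.59 W


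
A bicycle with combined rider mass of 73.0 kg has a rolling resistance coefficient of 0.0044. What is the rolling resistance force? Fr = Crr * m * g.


Fr = 0.0044 * 73.0 * 9.81
= 0.3212 * 9.81
= 3.151 N

3.151 N


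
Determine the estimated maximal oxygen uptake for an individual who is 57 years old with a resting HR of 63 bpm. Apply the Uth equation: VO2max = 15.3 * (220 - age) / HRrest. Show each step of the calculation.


HRmax = 220 - 57 = 163
VO2max = 15.3 * (163 / 63)
= 15.3 * 2.5873
= 39.59 mL/kg/min

39.59 mL/kg/min


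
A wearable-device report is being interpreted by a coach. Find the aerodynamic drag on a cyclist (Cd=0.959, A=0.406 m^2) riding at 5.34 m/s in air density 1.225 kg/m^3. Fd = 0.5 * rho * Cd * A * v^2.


Fd = 0.5 * 1.225 * 0.959 * 0.406 * 5.34^2
= 0.5 * 1.225 * 0.959 * 0.406 * 28.5156
= 6.8 N

6.8 N


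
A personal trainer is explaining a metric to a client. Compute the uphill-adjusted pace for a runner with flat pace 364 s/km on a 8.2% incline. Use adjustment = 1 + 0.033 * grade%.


Adjustment factor = 1 + 0.033 * 8.2 = 1.2706
Grade-adjusted pace = 364 * 1.2706 = 462.5 s/km

462.5 s/km


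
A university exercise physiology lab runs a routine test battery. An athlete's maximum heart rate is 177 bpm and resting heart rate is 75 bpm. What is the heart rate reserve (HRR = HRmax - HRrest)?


HRR = HRmax - HRrest
= 177 - 75
= 102 bpm

102 bpm


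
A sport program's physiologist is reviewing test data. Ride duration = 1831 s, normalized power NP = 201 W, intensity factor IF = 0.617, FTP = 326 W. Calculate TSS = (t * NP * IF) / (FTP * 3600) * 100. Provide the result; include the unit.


Numerator = 1831 * 201 * 0.617 = 227075.127
Denominator = 326 * 3600 = 1173600
TSS = 227075.127 / 1173600 * 100
= 19.35

19.35 TSS


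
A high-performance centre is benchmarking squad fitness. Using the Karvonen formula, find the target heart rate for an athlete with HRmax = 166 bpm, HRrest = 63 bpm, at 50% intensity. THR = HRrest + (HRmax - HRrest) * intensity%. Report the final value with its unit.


HRR = 166 - 63 = 103
THR = 63 + 103 * 0.5
= 63 + 51.5
= 114.5 bpm

114.5 bpm


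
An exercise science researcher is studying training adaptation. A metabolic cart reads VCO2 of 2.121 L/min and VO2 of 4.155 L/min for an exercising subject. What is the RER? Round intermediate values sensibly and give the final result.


RER = VCO2 / VO2 = 2.121 / 4.155 = 0.5105

0.5105


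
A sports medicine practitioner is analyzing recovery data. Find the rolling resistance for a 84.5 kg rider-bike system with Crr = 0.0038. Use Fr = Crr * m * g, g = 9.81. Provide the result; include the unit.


m * g = 84.5 * 9.81 = 828.945 N
Fr = 0.0038 * 828.945 = 3.15 N

3.15 N


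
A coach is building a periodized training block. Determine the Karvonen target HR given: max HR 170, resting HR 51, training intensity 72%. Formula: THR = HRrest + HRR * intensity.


HRR = HRmax - HRrest = 170 - 51 = 119
THR = 51 + 119 * 0.72
= 136.68 bpm

136.68 bpm


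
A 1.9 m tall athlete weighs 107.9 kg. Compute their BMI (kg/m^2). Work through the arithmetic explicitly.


height^2 = 3.61 m^2
BMI = 107.9 / 3.61 = 29.89 kg/m^2

29.89 kg/m^2


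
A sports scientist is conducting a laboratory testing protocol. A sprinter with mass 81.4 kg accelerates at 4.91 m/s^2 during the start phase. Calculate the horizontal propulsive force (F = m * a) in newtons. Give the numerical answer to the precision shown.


F = m * a
= 81.4 * 4.91
= 399.67 N

399.67 N


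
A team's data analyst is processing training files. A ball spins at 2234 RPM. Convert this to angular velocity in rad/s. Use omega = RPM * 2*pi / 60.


omega = 2234 * 2 * pi / 60
= 2234 * 6.28318531 / 60
= 14036.636 / 60
= 233.944 rad/s

233.944 rad/s


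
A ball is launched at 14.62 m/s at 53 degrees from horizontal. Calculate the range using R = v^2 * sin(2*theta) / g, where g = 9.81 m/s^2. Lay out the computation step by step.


sin(2 * 53) = sin(106) = 0.961262
v^2 = 14.62^2 = 213.7444
R = 213.7444 * 0.961262 / 9.81
= 20.944 m

20.944 m


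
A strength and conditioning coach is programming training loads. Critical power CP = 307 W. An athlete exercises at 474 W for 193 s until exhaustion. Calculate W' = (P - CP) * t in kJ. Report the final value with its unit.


P - CP = 474 - 307 = 167 W
W' = 167 * 193 = 32231 J
= 32231 / 1000 = 32.231 kJ

32.231 kJ


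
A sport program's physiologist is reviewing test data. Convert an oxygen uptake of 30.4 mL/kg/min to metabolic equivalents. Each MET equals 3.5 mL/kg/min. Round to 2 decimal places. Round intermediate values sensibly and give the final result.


One MET = 3.5 mL/kg/min
Number of METs = 30.4 / 3.5
= 8.69 METs

8.69 METs


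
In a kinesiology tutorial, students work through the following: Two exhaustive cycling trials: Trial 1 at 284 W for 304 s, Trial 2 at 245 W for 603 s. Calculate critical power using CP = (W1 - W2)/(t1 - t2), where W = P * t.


W1 = 284 * 304 = 86336 J
W2 = 245 * 603 = 147735 J
CP = (86336 - 147735) / (304 - 603)
= -61399 / -299
= 205.35 W

205.35 W


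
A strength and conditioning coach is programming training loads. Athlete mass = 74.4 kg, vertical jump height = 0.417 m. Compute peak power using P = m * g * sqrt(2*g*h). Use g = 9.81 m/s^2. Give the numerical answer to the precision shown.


sqrt(2 * 9.81 * 0.417) = sqrt(8.18154) = 2.860339 m/s
P = 74.4 * 9.81 * 2.860339
= 2087.66 W

2087.66 W


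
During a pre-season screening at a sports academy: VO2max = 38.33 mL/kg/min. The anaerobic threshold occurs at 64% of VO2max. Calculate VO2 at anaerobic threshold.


AT fraction = 64 / 100 = 0.64
AT VO2 = 38.33 * 0.64
= 24.53 mL/kg/min

24.53 mL/kg/min


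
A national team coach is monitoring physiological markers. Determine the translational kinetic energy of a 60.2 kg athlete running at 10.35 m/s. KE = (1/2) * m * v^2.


KE = 0.5 * m * v^2
= 0.5 * 60.2 * 10.35^2
= 0.5 * 60.2 * 107.1225
= 3224.39 J

3224.39 J


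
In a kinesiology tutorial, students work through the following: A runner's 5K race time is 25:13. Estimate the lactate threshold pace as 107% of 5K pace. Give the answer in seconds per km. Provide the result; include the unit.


Total race time = 25*60 + 13 = 1513 seconds
5K pace = 1513 / 5 = 302.6 sec/km
LT pace = 302.6 * 1.07 = 323.78 sec/km

323.78 s/km


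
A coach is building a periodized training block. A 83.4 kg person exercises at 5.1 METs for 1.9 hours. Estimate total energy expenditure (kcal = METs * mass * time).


Energy = METs * mass(kg) * time(h)
= 5.1 * 83.4 * 1.9
= 808.15 kcal

808.15 kcal


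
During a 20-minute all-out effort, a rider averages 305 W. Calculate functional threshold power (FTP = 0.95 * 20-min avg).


FTP = 0.95 * 305
= 289.75 W

289.75 W


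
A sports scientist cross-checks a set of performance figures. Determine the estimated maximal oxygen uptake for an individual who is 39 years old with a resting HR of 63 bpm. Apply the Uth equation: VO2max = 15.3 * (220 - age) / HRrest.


HRmax = 220 - 39 = 181
VO2max = 15.3 * (181 / 63)
= 15.3 * 2.873
= 43.96 mL/kg/min

43.96 mL/kg/min


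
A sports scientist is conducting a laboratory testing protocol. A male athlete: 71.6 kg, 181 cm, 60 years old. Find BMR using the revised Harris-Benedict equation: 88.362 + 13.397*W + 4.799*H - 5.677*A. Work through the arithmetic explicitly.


Intercept = 88.362
Weight contribution = 13.397 * 71.6 = 959.2252
Height contribution = 4.799 * 181 = 868.619
Age contribution = 5.677 * 60 = 340.62
BMR = 88.362 + 959.2252 + 868.619 - 340.62
= 1575.59 kcal/day

1575.59 kcal/day


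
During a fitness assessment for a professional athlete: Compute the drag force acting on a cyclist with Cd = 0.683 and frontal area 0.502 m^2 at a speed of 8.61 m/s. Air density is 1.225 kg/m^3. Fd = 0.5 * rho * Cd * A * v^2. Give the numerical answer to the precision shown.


Step 1: v^2 = 74.1321
Step 2: Fd = 0.5 * 1.225 * 0.683 * 0.502 * 74.1321
= 15.568 N

15.568 N


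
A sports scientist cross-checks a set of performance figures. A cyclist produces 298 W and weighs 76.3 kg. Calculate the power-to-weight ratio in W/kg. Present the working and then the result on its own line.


P/W = power / mass
= 298 / 76.3
= 3.906 W/kg

3.906 W/kg


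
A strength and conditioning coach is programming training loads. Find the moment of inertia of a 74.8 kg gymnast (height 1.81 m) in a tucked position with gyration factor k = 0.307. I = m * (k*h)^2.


Radius of gyration = 0.307 * 1.81 = 0.55567 m
I = 74.8 * 0.55567^2
= 74.8 * 0.308769
= 23.096 kg*m^2

23.096 kg*m^2


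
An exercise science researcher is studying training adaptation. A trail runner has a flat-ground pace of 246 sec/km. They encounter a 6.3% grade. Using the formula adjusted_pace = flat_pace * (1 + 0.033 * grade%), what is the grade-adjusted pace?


Grade factor = 1 + 0.033 * 6.3 = 1.2079
Adjusted = 246 * 1.2079 = 297.14 sec/km

297.14 s/km


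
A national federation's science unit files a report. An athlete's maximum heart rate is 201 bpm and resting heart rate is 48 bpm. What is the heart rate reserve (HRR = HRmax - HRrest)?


HRR = HRmax - HRrest
= 201 - 48
= 153 bpm

153 bpm


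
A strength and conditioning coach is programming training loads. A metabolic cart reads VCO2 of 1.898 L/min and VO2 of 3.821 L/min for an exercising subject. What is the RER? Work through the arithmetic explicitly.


RER = VCO2 / VO2 = 1.898 / 3.821 = 0.4967

0.4967


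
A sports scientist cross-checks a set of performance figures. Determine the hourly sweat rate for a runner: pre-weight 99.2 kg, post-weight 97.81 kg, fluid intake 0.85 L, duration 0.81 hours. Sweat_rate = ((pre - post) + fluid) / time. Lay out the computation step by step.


Mass lost = 99.2 - 97.81 = 1.39 kg
Add fluid consumed: 1.39 + 0.85 = 2.24 L total sweat
Sweat rate = 2.24 / 0.81 = 2.765 L/h

2.765 L/h


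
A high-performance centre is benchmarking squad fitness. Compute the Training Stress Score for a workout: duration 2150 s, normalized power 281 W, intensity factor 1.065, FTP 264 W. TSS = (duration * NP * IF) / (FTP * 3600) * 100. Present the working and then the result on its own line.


Product = 2150 * 281 * 1.065 = 643419.75
Base = 264 * 3600 = 950400
TSS = 643419.75 / 950400 * 100 = 67.7

67.7 TSS


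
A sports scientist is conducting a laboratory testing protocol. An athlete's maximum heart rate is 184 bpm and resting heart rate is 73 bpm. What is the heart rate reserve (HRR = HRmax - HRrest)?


HRR = HRmax - HRrest
= 184 - 73
= 111 bpm

111 bpm


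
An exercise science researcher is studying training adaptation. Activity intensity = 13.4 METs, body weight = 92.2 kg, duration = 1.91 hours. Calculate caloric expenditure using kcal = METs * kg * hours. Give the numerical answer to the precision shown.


kcal = 13.4 * 92.2 * 1.91
= 1235.48 * 1.91
= 2359.77 kcal

2359.77 kcal


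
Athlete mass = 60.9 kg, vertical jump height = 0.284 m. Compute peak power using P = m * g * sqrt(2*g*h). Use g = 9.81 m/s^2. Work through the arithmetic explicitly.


sqrt(2 * 9.81 * 0.284) = sqrt(5.57208) = 2.360525 m/s
P = 60.9 * 9.81 * 2.360525
= 1410.25 W

1410.25 W


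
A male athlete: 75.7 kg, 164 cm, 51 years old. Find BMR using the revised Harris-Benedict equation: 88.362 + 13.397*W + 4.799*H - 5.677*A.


Intercept = 88.362
Weight contribution = 13.397 * 75.7 = 1014.1529
Height contribution = 4.799 * 164 = 787.036
Age contribution = 5.677 * 51 = 289.527
BMR = 88.362 + 1014.1529 + 787.036 - 289.527
= 1600.02 kcal/day

1600.02 kcal/day


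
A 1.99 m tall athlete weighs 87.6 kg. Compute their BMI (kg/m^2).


height^2 = 3.9601 m^2
BMI = 87.6 / 3.9601 = 22.12 kg/m^2

22.12 kg/m^2


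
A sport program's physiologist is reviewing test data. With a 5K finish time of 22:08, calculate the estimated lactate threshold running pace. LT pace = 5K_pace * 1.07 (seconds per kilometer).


Race duration = 1328 s for 5 km
Average pace = 1328 / 5 = 265.6 s/km
LT pace = 265.6 * 1.07
= 284.19 s/km

284.19 s/km


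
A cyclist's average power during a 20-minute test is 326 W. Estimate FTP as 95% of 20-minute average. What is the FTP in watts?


FTP = 20-min power * 0.95
= 326 * 0.95
= 309.7 W

309.7 W


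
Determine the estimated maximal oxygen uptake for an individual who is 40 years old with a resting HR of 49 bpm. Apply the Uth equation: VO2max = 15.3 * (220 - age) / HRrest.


HRmax = 220 - 40 = 180
VO2max = 15.3 * (180 / 49)
= 15.3 * 3.6735
= 56.2 mL/kg/min

56.2 mL/kg/min


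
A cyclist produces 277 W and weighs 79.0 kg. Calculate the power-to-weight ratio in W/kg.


P/W = power / mass
= 277 / 79.0
= 3.506 W/kg

3.506 W/kg


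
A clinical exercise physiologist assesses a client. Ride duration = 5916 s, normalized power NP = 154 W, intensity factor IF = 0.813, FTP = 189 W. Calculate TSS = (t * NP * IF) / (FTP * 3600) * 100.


Numerator = 5916 * 154 * 0.813 = 740695.032
Denominator = 189 * 3600 = 680400
TSS = 740695.032 / 680400 * 100
= 108.86

108.86 TSS


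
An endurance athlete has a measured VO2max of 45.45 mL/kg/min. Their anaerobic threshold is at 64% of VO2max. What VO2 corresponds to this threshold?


Anaerobic threshold VO2 = VO2max * 64%
= 45.45 * 0.64
= 29.09 mL/kg/min

29.09 mL/kg/min


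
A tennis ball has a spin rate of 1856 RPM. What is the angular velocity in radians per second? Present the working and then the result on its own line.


Convert RPM to rad/s: multiply by 2*pi and divide by 60
omega = 1856 * 2 * pi / 60
= 194.36 rad/s

194.36 rad/s


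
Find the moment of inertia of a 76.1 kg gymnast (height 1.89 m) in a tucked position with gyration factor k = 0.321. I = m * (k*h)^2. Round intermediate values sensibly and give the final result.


Radius of gyration = 0.321 * 1.89 = 0.60669 m
I = 76.1 * 0.60669^2
= 76.1 * 0.368073
= 28.01 kg*m^2

28.01 kg*m^2


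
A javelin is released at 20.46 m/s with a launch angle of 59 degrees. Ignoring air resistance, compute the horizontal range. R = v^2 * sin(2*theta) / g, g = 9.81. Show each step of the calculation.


Launch speed squared = 418.6116
sin(2 * 59 deg) = 0.882948
Range = 418.6116 * 0.882948 / 9.81
= 37.677 m

37.677 m


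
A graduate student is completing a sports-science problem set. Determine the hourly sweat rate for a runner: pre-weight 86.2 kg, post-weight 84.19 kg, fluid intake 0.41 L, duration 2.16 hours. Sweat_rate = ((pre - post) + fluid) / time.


Mass lost = 86.2 - 84.19 = 2.01 kg
Add fluid consumed: 2.01 + 0.41 = 2.42 L total sweat
Sweat rate = 2.42 / 2.16 = 1.12 L/h

1.12 L/h


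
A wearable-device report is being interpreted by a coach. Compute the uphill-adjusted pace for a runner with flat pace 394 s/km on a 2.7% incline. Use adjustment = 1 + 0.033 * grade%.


Adjustment factor = 1 + 0.033 * 2.7 = 1.0891
Grade-adjusted pace = 394 * 1.0891 = 429.11 s/km

429.11 s/km


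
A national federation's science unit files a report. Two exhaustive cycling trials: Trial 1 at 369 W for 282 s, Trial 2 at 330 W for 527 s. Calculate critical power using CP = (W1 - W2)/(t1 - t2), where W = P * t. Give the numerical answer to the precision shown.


W1 = 369 * 282 = 104058 J
W2 = 330 * 527 = 173910 J
CP = (104058 - 173910) / (282 - 527)
= -69852 / -245
= 285.11 W

285.11 W


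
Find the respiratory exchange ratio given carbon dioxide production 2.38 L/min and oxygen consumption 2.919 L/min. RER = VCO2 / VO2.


VCO2 = 2.38 L/min
VO2 = 2.919 L/min
RER = 2.38 / 2.919 = 0.8153

0.8153


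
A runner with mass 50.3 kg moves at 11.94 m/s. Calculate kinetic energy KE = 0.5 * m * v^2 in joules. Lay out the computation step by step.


v^2 = 11.94^2 = 142.5636
KE = 0.5 * 50.3 * 142.5636
= 3585.47 J

3585.47 J


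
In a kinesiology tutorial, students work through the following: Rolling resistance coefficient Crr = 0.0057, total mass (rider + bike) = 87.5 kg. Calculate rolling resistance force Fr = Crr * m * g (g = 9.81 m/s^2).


Fr = Crr * m * g
= 0.0057 * 87.5 * 9.81
= 4.893 N

4.893 N


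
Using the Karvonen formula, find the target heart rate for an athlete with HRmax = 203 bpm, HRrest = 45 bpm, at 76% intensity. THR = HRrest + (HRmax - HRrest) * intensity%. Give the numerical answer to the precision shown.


HRR = 203 - 45 = 158
THR = 45 + 158 * 0.76
= 45 + 120.08
= 165.08 bpm

165.08 bpm


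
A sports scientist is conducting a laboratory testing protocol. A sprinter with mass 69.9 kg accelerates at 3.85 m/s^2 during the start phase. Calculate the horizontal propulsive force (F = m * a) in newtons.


F = m * a
= 69.9 * 3.85
= 269.12 N

269.12 N


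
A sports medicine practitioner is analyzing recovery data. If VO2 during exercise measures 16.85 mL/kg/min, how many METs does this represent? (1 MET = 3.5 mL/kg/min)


METs = VO2 / 3.5 = 16.85 / 3.5 = 4.81

4.81 METs


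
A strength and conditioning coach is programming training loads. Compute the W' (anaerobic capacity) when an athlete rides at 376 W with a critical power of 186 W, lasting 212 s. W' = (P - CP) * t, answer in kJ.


Above-CP power = 190 W
Duration = 212 s
W' = 190 * 212 = 40280 J
Convert: 40280 / 1000 = 40.28 kJ

40.28 kJ


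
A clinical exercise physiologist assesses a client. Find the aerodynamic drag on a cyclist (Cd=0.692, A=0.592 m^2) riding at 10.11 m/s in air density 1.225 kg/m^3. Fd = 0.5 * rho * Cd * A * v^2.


Fd = 0.5 * 1.225 * 0.692 * 0.592 * 10.11^2
= 0.5 * 1.225 * 0.692 * 0.592 * 102.2121
= 25.647 N

25.647 N


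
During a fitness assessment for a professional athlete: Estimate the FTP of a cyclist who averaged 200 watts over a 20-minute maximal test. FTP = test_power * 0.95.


FTP = 200 * 0.95 = 190.0 W

190.0 W


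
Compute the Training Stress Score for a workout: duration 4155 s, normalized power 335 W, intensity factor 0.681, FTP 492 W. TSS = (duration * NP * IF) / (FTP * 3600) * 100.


Product = 4155 * 335 * 0.681 = 947900.925
Base = 492 * 3600 = 1771200
TSS = 947900.925 / 1771200 * 100 = 53.52

53.52 TSS


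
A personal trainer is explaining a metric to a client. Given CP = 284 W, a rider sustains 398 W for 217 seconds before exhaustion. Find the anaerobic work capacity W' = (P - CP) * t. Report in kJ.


Excess power = 398 - 284 = 114 W
Work above CP = 114 * 217 = 24738 J
W' = 24.738 kJ

24.738 kJ


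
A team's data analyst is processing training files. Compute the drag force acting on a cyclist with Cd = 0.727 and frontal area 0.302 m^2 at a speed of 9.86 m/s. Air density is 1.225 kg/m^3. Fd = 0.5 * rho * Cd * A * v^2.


Step 1: v^2 = 97.2196
Step 2: Fd = 0.5 * 1.225 * 0.727 * 0.302 * 97.2196
= 13.074 N

13.074 N


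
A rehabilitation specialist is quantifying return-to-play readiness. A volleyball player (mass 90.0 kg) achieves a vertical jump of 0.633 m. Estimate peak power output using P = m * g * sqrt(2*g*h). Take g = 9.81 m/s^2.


2 * g * h = 2 * 9.81 * 0.633 = 12.41946
sqrt(12.41946) = 3.524125 m/s
P = 90.0 * 9.81 * 3.524125 = 3111.45 W

3111.45 W


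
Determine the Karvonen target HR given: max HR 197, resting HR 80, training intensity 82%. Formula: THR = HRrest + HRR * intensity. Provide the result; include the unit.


HRR = HRmax - HRrest = 197 - 80 = 117
THR = 80 + 117 * 0.82
= 175.94 bpm

175.94 bpm


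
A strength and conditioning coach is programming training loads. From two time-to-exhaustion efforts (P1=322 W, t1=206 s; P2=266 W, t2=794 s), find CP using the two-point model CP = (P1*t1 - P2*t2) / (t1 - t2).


Work in trial 1 = 66332 J
Work in trial 2 = 211204 J
Delta work = -144872 J
Delta time = -588 s
CP = -144872 / -588 = 246.38 W

246.38 W


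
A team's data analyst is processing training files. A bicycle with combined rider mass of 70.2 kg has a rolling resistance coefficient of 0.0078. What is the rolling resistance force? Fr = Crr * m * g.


Fr = 0.0078 * 70.2 * 9.81
= 0.54756 * 9.81
= 5.372 N

5.372 N


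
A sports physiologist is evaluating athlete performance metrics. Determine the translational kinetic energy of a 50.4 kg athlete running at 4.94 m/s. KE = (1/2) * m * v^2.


KE = 0.5 * m * v^2
= 0.5 * 50.4 * 4.94^2
= 0.5 * 50.4 * 24.4036
= 614.97 J

614.97 J


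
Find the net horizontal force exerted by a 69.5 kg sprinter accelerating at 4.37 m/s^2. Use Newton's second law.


Newton's second law: F = m * a
F = 69.5 * 4.37 = 303.72 N

303.72 N


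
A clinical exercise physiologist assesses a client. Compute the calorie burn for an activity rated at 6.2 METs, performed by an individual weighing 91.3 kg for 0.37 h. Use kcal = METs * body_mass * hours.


Product of METs and mass = 6.2 * 91.3 = 566.06
Total kcal = 566.06 * 0.37 = 209.44 kcal

209.44 kcal


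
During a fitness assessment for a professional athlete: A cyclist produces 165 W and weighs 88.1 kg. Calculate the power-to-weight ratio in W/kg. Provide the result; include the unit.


P/W = power / mass
= 165 / 88.1
= 1.873 W/kg

1.873 W/kg


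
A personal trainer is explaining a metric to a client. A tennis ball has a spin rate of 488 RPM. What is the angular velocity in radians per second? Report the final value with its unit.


Convert RPM to rad/s: multiply by 2*pi and divide by 60
omega = 488 * 2 * pi / 60
= 51.103 rad/s

51.103 rad/s


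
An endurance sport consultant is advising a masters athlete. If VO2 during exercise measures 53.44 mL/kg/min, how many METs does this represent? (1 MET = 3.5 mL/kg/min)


METs = VO2 / 3.5 = 53.44 / 3.5 = 15.27

15.27 METs


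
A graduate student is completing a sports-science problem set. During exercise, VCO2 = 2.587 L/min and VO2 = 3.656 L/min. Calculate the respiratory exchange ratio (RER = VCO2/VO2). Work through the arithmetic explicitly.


RER = VCO2 / VO2
= 2.587 / 3.656
= 0.7076

0.7076
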